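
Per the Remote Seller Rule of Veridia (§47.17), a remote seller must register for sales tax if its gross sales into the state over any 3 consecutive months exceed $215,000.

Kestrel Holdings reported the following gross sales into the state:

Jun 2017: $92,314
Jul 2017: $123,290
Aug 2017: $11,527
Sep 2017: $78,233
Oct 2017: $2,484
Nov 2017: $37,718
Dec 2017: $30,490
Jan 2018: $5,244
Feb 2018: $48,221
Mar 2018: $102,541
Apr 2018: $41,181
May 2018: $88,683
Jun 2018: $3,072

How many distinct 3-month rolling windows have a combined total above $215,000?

Jun 2017–Aug 2017: $92,314 + $123,290 + $11,527 = $227,131 (over)
Jul 2017–Sep 2017: $123,290 + $11,527 + $78,233 = $213,050 (under)
Aug 2017–Oct 2017: $11,527 + $78,233 + $2,484 = $92,244 (under)
Sep 2017–Nov 2017: $78,233 + $2,484 + $37,718 = $118,435 (under)
Oct 2017–Dec 2017: $2,484 + $37,718 + $30,490 = $70,692 (under)
Nov 2017–Jan 2018: $37,718 + $30,490 + $5,244 = $73,452 (under)
Dec 2017–Feb 2018: $30,490 + $5,244 + $48,221 = $83,955 (under)
Jan 2018–Mar 2018: $5,244 + $48,221 + $102,541 = $156,006 (under)
Feb 2018–Apr 2018: $48,221 + $102,541 + $41,181 = $191,943 (under)
Mar 2018–May 2018: $102,541 + $41,181 + $88,683 = $232,405 (over)
Apr 2018–Jun 2018: $41,181 + $88,683 + $3,072 = $132,936 (under)
2 windows exceed the threshold.

2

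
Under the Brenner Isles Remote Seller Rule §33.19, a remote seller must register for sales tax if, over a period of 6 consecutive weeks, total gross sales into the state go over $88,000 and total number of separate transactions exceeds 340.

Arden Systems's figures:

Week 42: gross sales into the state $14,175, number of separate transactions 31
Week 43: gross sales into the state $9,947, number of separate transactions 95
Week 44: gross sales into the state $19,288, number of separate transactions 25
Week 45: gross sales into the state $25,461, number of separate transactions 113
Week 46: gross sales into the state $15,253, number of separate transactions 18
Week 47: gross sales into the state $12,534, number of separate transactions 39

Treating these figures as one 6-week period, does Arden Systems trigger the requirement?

No

Total gross sales into the state: $14,175 + $9,947 + $19,288 + $25,461 + $15,253 + $12,534 = $96,658 (> $88,000).
Total number of separate transactions: 31 + 95 + 25 + 113 + 18 + 39 = 321 (≤ 340).
The test is 'and': the rule requires both, and at least one is not exceeded.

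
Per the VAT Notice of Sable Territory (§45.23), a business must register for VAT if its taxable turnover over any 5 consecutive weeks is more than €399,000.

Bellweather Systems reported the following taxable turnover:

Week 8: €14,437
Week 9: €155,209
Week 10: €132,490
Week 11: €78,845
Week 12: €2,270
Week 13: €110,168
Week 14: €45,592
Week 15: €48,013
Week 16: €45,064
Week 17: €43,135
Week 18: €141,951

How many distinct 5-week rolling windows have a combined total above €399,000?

Week 8–Week 12: €14,437 + €155,209 + €132,490 + €78,845 + €2,270 = €383,251 (under)
Week 9–Week 13: €155,209 + €132,490 + €78,845 + €2,270 + €110,168 = €478,982 (over)
Week 10–Week 14: €132,490 + €78,845 + €2,270 + €110,168 + €45,592 = €369,365 (under)
Week 11–Week 15: €78,845 + €2,270 + €110,168 + €45,592 + €48,013 = €284,888 (under)
Week 12–Week 16: €2,270 + €110,168 + €45,592 + €48,013 + €45,064 = €251,107 (under)
Week 13–Week 17: €110,168 + €45,592 + €48,013 + €45,064 + €43,135 = €291,972 (under)
Week 14–Week 18: €45,592 + €48,013 + €45,064 + €43,135 + €141,951 = €323,755 (under)
1 window exceeds the threshold.

1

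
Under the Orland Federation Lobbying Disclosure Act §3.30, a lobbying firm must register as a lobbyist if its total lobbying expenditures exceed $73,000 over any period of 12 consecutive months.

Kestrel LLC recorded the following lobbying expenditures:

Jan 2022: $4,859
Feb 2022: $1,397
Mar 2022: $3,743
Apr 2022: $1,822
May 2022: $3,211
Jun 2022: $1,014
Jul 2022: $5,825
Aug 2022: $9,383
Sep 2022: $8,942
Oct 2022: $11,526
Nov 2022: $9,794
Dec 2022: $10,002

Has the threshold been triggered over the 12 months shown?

No

Total lobbying expenditures: $4,859 + $1,397 + $3,743 + $1,822 + $3,211 + $1,014 + $5,825 + $9,383 + $8,942 + $11,526 + $9,794 + $10,002 = $71,518.
$71,518 ≤ $73,000, so the threshold is not exceeded.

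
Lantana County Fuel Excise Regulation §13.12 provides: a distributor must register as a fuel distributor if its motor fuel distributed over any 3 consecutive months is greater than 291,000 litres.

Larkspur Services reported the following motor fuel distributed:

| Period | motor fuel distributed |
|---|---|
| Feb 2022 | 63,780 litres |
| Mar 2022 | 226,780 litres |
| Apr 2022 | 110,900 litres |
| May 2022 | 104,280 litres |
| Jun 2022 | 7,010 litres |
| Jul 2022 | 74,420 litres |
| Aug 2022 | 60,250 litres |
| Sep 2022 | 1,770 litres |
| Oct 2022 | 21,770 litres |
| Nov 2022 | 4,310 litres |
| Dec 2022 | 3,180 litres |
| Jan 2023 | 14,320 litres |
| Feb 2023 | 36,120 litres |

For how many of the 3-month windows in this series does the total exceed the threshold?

2

Feb 2022–Apr 2022: 63,780 litres + 226,780 litres + 110,900 litres = 401,460 litres (over)
Mar 2022–May 2022: 226,780 litres + 110,900 litres + 104,280 litres = 441,960 litres (over)
Apr 2022–Jun 2022: 110,900 litres + 104,280 litres + 7,010 litres = 222,190 litres (under)
May 2022–Jul 2022: 104,280 litres + 7,010 litres + 74,420 litres = 185,710 litres (under)
Jun 2022–Aug 2022: 7,010 litres + 74,420 litres + 60,250 litres = 141,680 litres (under)
Jul 2022–Sep 2022: 74,420 litres + 60,250 litres + 1,770 litres = 136,440 litres (under)
Aug 2022–Oct 2022: 60,250 litres + 1,770 litres + 21,770 litres = 83,790 litres (under)
Sep 2022–Nov 2022: 1,770 litres + 21,770 litres + 4,310 litres = 27,850 litres (under)
Oct 2022–Dec 2022: 21,770 litres + 4,310 litres + 3,180 litres = 29,260 litres (under)
Nov 2022–Jan 2023: 4,310 litres + 3,180 litres + 14,320 litres = 21,810 litres (under)
Dec 2022–Feb 2023: 3,180 litres + 14,320 litres + 36,120 litres = 53,620 litres (under)
2 windows exceed the threshold.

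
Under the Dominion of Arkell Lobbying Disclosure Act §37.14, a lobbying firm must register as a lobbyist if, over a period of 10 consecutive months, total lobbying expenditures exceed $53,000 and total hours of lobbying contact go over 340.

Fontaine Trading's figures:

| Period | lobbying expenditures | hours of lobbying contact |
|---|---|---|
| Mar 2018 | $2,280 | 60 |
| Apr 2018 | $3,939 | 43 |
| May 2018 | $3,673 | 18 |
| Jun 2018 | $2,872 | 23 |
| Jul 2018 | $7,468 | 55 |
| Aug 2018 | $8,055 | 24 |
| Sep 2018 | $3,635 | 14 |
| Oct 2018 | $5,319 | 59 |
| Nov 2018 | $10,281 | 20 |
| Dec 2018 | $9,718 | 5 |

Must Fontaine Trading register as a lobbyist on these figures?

Total lobbying expenditures: $2,280 + $3,939 + $3,673 + $2,872 + $7,468 + $8,055 + $3,635 + $5,319 + $10,281 + $9,718 = $57,240 (> $53,000).
Total hours of lobbying contact: 60 + 43 + 18 + 23 + 55 + 24 + 14 + 59 + 20 + 5 = 321 (≤ 340).
The test is 'and': the rule requires both, and at least one is not exceeded.

No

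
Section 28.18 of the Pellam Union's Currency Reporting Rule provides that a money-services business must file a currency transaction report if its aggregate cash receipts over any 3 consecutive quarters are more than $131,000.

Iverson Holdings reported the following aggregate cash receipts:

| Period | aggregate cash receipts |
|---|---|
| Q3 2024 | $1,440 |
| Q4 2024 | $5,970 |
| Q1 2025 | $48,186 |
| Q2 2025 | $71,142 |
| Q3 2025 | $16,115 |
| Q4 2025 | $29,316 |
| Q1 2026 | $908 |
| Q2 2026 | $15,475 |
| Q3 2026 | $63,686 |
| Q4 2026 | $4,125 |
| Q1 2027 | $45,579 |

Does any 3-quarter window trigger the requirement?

Yes

Q3 2024–Q1 2025: $1,440 + $5,970 + $48,186 = $55,596 (under)
Q4 2024–Q2 2025: $5,970 + $48,186 + $71,142 = $125,298 (under)
Q1 2025–Q3 2025: $48,186 + $71,142 + $16,115 = $135,443 (over)
Q2 2025–Q4 2025: $71,142 + $16,115 + $29,316 = $116,573 (under)
Q3 2025–Q1 2026: $16,115 + $29,316 + $908 = $46,339 (under)
Q4 2025–Q2 2026: $29,316 + $908 + $15,475 = $45,699 (under)
Q1 2026–Q3 2026: $908 + $15,475 + $63,686 = $80,069 (under)
Q2 2026–Q4 2026: $15,475 + $63,686 + $4,125 = $83,286 (under)
Q3 2026–Q1 2027: $63,686 + $4,125 + $45,579 = $113,390 (under)
At least one window exceeds $131,000.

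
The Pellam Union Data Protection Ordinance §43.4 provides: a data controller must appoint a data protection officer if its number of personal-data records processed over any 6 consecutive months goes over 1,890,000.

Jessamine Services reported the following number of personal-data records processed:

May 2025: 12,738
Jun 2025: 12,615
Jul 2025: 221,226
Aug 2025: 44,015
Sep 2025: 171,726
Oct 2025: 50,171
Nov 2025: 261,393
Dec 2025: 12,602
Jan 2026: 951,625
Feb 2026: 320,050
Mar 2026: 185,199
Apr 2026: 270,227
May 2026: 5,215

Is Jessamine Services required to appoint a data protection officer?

Yes

May 2025–Oct 2025: 12,738 + 12,615 + 221,226 + 44,015 + 171,726 + 50,171 = 512,491 (under)
Jun 2025–Nov 2025: 12,615 + 221,226 + 44,015 + 171,726 + 50,171 + 261,393 = 761,146 (under)
Jul 2025–Dec 2025: 221,226 + 44,015 + 171,726 + 50,171 + 261,393 + 12,602 = 761,133 (under)
Aug 2025–Jan 2026: 44,015 + 171,726 + 50,171 + 261,393 + 12,602 + 951,625 = 1,491,532 (under)
Sep 2025–Feb 2026: 171,726 + 50,171 + 261,393 + 12,602 + 951,625 + 320,050 = 1,767,567 (under)
Oct 2025–Mar 2026: 50,171 + 261,393 + 12,602 + 951,625 + 320,050 + 185,199 = 1,781,040 (under)
Nov 2025–Apr 2026: 261,393 + 12,602 + 951,625 + 320,050 + 185,199 + 270,227 = 2,001,096 (over)
Dec 2025–May 2026: 12,602 + 951,625 + 320,050 + 185,199 + 270,227 + 5,215 = 1,744,918 (under)
At least one window exceeds 1,890,000.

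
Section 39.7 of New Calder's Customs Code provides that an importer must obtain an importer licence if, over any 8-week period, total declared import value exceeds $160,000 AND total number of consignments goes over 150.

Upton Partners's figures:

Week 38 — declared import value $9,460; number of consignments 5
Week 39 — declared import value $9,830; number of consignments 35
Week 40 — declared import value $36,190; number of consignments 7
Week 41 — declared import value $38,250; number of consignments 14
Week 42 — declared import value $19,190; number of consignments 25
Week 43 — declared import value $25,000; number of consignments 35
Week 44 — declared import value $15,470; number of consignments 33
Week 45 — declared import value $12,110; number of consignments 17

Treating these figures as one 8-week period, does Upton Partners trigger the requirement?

Yes

Total declared import value: $9,460 + $9,830 + $36,190 + $38,250 + $19,190 + $25,000 + $15,470 + $12,110 = $165,500 (> $160,000).
Total number of consignments: 5 + 35 + 7 + 14 + 25 + 35 + 33 + 17 = 171 (> 150).
The test is 'and': both thresholds are exceeded.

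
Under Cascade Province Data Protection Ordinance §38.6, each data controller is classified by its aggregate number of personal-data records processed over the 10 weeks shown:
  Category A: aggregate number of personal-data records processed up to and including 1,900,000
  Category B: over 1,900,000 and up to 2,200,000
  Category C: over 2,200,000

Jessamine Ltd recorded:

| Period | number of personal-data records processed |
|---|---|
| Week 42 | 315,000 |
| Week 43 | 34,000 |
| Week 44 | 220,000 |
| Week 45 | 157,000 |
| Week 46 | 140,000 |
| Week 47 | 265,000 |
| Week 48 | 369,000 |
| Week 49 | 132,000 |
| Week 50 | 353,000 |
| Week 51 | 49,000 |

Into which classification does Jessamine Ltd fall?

Aggregate number of personal-data records processed: 315,000 + 34,000 + 220,000 + 157,000 + 140,000 + 265,000 + 369,000 + 132,000 + 353,000 + 49,000 = 2,034,000.
1,900,000 < 2,034,000 ≤ 2,200,000, so Category B applies.

Category B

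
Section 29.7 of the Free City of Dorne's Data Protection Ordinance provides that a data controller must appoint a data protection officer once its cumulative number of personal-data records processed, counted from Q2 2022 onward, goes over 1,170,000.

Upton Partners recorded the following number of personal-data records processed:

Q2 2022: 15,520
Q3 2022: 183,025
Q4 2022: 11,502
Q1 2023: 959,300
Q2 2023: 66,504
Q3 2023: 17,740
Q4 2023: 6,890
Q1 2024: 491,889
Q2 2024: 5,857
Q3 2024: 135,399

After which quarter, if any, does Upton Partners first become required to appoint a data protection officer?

Q2 2023

Through Q2 2022: 15,520
Through Q3 2022: 198,545
Through Q4 2022: 210,047
Through Q1 2023: 1,169,347
Through Q2 2023: 1,235,851 ← exceeds threshold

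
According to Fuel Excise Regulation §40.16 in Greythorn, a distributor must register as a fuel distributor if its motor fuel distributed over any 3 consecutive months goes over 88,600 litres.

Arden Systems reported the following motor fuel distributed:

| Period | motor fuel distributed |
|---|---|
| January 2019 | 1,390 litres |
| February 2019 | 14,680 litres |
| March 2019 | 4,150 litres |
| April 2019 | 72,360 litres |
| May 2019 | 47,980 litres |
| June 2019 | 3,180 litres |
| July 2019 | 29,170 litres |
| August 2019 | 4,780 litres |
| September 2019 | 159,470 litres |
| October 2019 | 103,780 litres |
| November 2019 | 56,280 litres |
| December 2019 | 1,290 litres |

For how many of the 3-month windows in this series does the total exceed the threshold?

January 2019–March 2019: 1,390 litres + 14,680 litres + 4,150 litres = 20,220 litres (under)
February 2019–April 2019: 14,680 litres + 4,150 litres + 72,360 litres = 91,190 litres (over)
March 2019–May 2019: 4,150 litres + 72,360 litres + 47,980 litres = 124,490 litres (over)
April 2019–June 2019: 72,360 litres + 47,980 litres + 3,180 litres = 123,520 litres (over)
May 2019–July 2019: 47,980 litres + 3,180 litres + 29,170 litres = 80,330 litres (under)
June 2019–August 2019: 3,180 litres + 29,170 litres + 4,780 litres = 37,130 litres (under)
July 2019–September 2019: 29,170 litres + 4,780 litres + 159,470 litres = 193,420 litres (over)
August 2019–October 2019: 4,780 litres + 159,470 litres + 103,780 litres = 268,030 litres (over)
September 2019–November 2019: 159,470 litres + 103,780 litres + 56,280 litres = 319,530 litres (over)
October 2019–December 2019: 103,780 litres + 56,280 litres + 1,290 litres = 161,350 litres (over)
7 windows exceed the threshold.

7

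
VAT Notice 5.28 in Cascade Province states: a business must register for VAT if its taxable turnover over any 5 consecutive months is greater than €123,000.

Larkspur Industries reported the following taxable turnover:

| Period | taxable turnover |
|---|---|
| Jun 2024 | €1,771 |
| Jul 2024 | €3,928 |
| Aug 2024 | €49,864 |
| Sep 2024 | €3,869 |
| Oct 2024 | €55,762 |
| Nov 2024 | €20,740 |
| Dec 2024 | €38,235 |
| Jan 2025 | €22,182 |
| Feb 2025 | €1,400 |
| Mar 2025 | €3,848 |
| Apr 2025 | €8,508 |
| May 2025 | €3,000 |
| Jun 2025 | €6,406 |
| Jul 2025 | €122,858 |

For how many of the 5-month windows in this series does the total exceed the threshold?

5

Jun 2024–Oct 2024: €1,771 + €3,928 + €49,864 + €3,869 + €55,762 = €115,194 (under)
Jul 2024–Nov 2024: €3,928 + €49,864 + €3,869 + €55,762 + €20,740 = €134,163 (over)
Aug 2024–Dec 2024: €49,864 + €3,869 + €55,762 + €20,740 + €38,235 = €168,470 (over)
Sep 2024–Jan 2025: €3,869 + €55,762 + €20,740 + €38,235 + €22,182 = €140,788 (over)
Oct 2024–Feb 2025: €55,762 + €20,740 + €38,235 + €22,182 + €1,400 = €138,319 (over)
Nov 2024–Mar 2025: €20,740 + €38,235 + €22,182 + €1,400 + €3,848 = €86,405 (under)
Dec 2024–Apr 2025: €38,235 + €22,182 + €1,400 + €3,848 + €8,508 = €74,173 (under)
Jan 2025–May 2025: €22,182 + €1,400 + €3,848 + €8,508 + €3,000 = €38,938 (under)
Feb 2025–Jun 2025: €1,400 + €3,848 + €8,508 + €3,000 + €6,406 = €23,162 (under)
Mar 2025–Jul 2025: €3,848 + €8,508 + €3,000 + €6,406 + €122,858 = €144,620 (over)
5 windows exceed the threshold.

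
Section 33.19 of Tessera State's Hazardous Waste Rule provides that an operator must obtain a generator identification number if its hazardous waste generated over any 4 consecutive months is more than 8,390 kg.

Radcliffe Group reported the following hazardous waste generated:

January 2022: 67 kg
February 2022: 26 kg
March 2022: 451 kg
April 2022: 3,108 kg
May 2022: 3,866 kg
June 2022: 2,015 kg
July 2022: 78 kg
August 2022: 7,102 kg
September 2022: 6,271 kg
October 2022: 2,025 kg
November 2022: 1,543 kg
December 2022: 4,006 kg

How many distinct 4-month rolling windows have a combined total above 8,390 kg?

January 2022–April 2022: 67 kg + 26 kg + 451 kg + 3,108 kg = 3,652 kg (under)
February 2022–May 2022: 26 kg + 451 kg + 3,108 kg + 3,866 kg = 7,451 kg (under)
March 2022–June 2022: 451 kg + 3,108 kg + 3,866 kg + 2,015 kg = 9,440 kg (over)
April 2022–July 2022: 3,108 kg + 3,866 kg + 2,015 kg + 78 kg = 9,067 kg (over)
May 2022–August 2022: 3,866 kg + 2,015 kg + 78 kg + 7,102 kg = 13,061 kg (over)
June 2022–September 2022: 2,015 kg + 78 kg + 7,102 kg + 6,271 kg = 15,466 kg (over)
July 2022–October 2022: 78 kg + 7,102 kg + 6,271 kg + 2,025 kg = 15,476 kg (over)
August 2022–November 2022: 7,102 kg + 6,271 kg + 2,025 kg + 1,543 kg = 16,941 kg (over)
September 2022–December 2022: 6,271 kg + 2,025 kg + 1,543 kg + 4,006 kg = 13,845 kg (over)
7 windows exceed the threshold.

7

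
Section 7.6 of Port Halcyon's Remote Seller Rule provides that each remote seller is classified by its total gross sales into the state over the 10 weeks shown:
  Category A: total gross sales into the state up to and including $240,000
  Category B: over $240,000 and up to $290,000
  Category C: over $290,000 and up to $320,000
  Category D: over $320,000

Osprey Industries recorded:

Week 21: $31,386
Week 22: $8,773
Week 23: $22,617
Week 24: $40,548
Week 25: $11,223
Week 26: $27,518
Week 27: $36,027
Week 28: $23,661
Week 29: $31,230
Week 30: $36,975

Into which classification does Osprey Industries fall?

Total gross sales into the state: $31,386 + $8,773 + $22,617 + $40,548 + $11,223 + $27,518 + $36,027 + $23,661 + $31,230 + $36,975 = $269,958.
$240,000 < $269,958 ≤ $290,000, so Category B applies.

Category B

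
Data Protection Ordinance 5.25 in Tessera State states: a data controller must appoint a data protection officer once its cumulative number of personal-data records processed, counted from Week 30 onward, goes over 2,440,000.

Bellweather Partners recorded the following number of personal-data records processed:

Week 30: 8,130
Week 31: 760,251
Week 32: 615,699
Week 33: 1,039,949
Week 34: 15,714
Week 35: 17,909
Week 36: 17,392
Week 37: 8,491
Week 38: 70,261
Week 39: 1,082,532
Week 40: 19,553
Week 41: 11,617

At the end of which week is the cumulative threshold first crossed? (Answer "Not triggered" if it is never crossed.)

Week 35

Through Week 30: 8,130
Through Week 31: 768,381
Through Week 32: 1,384,080
Through Week 33: 2,424,029
Through Week 34: 2,439,743
Through Week 35: 2,457,652 ← exceeds threshold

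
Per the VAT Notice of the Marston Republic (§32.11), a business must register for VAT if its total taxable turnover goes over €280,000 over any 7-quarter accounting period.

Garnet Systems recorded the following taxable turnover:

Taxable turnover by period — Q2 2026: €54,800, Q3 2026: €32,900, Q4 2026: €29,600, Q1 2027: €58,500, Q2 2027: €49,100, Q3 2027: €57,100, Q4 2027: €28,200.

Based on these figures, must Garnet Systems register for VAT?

Yes

Total taxable turnover: €54,800 + €32,900 + €29,600 + €58,500 + €49,100 + €57,100 + €28,200 = €310,200.
€310,200 > €280,000, so the threshold is exceeded.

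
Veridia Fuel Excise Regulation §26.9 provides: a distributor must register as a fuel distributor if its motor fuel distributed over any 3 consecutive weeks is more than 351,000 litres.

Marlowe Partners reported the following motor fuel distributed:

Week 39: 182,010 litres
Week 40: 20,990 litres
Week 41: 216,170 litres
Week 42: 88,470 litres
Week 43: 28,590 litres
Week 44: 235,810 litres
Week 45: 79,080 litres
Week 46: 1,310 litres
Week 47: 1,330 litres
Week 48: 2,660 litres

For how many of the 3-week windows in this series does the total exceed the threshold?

Week 39–Week 41: 182,010 litres + 20,990 litres + 216,170 litres = 419,170 litres (over)
Week 40–Week 42: 20,990 litres + 216,170 litres + 88,470 litres = 325,630 litres (under)
Week 41–Week 43: 216,170 litres + 88,470 litres + 28,590 litres = 333,230 litres (under)
Week 42–Week 44: 88,470 litres + 28,590 litres + 235,810 litres = 352,870 litres (over)
Week 43–Week 45: 28,590 litres + 235,810 litres + 79,080 litres = 343,480 litres (under)
Week 44–Week 46: 235,810 litres + 79,080 litres + 1,310 litres = 316,200 litres (under)
Week 45–Week 47: 79,080 litres + 1,310 litres + 1,330 litres = 81,720 litres (under)
Week 46–Week 48: 1,310 litres + 1,330 litres + 2,660 litres = 5,300 litres (under)
2 windows exceed the threshold.

2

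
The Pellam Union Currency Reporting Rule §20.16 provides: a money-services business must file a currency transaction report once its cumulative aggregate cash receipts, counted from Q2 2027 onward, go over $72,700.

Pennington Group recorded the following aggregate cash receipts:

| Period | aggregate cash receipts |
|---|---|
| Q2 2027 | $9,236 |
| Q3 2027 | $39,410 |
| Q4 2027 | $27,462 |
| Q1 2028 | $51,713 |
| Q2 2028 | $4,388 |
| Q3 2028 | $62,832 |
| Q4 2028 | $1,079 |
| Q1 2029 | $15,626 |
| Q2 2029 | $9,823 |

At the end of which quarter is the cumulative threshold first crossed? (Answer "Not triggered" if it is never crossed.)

Through Q2 2027: $9,236
Through Q3 2027: $48,646
Through Q4 2027: $76,108 ← exceeds threshold

Q4 2027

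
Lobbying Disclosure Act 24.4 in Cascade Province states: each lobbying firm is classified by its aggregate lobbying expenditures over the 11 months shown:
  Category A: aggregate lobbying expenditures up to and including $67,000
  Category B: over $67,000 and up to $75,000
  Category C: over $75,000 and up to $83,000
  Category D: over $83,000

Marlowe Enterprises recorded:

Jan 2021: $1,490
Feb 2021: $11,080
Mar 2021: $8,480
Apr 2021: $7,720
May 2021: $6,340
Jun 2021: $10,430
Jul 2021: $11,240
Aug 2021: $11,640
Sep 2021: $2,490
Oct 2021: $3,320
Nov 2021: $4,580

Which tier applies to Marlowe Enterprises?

Aggregate lobbying expenditures: $1,490 + $11,080 + $8,480 + $7,720 + $6,340 + $10,430 + $11,240 + $11,640 + $2,490 + $3,320 + $4,580 = $78,810.
$75,000 < $78,810 ≤ $83,000, so Category C applies.

Category C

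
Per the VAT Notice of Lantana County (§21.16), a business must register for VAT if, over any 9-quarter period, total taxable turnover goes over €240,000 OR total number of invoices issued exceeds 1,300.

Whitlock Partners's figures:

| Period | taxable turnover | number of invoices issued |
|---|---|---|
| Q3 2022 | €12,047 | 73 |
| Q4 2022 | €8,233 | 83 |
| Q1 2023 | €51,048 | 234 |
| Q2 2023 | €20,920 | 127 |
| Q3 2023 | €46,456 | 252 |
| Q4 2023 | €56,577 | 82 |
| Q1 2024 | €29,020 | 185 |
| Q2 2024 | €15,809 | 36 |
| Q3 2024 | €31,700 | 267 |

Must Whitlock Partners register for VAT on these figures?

Yes

Total taxable turnover: €12,047 + €8,233 + €51,048 + €20,920 + €46,456 + €56,577 + €29,020 + €15,809 + €31,700 = €271,810 (> €240,000).
Total number of invoices issued: 73 + 83 + 234 + 127 + 252 + 82 + 185 + 36 + 267 = 1,339 (> 1,300).
The test is 'or': at least one threshold is exceeded.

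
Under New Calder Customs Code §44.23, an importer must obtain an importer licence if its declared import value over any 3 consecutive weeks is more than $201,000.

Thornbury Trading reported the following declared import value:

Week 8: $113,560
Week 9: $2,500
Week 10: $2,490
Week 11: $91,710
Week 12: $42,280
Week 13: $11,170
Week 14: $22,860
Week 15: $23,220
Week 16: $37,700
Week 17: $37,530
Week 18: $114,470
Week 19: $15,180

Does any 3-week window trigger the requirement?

Week 8–Week 10: $113,560 + $2,500 + $2,490 = $118,550 (under)
Week 9–Week 11: $2,500 + $2,490 + $91,710 = $96,700 (under)
Week 10–Week 12: $2,490 + $91,710 + $42,280 = $136,480 (under)
Week 11–Week 13: $91,710 + $42,280 + $11,170 = $145,160 (under)
Week 12–Week 14: $42,280 + $11,170 + $22,860 = $76,310 (under)
Week 13–Week 15: $11,170 + $22,860 + $23,220 = $57,250 (under)
Week 14–Week 16: $22,860 + $23,220 + $37,700 = $83,780 (under)
Week 15–Week 17: $23,220 + $37,700 + $37,530 = $98,450 (under)
Week 16–Week 18: $37,700 + $37,530 + $114,470 = $189,700 (under)
Week 17–Week 19: $37,530 + $114,470 + $15,180 = $167,180 (under)
No window exceeds $201,000.

No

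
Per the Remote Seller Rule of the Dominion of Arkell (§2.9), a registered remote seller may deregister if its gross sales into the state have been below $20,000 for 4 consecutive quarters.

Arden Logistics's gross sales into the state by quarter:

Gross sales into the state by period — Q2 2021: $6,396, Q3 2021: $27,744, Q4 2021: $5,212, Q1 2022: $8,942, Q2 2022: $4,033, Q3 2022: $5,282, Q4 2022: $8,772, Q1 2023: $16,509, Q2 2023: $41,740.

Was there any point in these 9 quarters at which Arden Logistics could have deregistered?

Yes

Quarters below $20,000: Q2 2021, Q4 2021, Q1 2022, Q2 2022, Q3 2022, Q4 2022, Q1 2023.
Longest run of consecutive quarters below the threshold: 6.
6 ≥ 4, so Arden Logistics became eligible.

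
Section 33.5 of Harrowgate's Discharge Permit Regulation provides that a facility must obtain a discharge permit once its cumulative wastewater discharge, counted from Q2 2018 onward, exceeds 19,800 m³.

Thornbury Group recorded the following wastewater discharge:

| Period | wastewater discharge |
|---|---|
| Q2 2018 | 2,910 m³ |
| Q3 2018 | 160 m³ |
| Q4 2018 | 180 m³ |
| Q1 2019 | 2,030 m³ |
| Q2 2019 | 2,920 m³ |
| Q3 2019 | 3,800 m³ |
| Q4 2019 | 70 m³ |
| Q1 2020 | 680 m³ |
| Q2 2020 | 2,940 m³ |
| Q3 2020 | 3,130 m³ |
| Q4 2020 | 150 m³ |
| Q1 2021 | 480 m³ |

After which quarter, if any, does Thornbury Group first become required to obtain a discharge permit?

Through Q2 2018: 2,910 m³
Through Q3 2018: 3,070 m³
Through Q4 2018: 3,250 m³
Through Q1 2019: 5,280 m³
Through Q2 2019: 8,200 m³
Through Q3 2019: 12,000 m³
Through Q4 2019: 12,070 m³
Through Q1 2020: 12,750 m³
Through Q2 2020: 15,690 m³
Through Q3 2020: 18,820 m³
Through Q4 2020: 18,970 m³
Through Q1 2021: 19,450 m³
Final cumulative total 19,450 m³ ≤ 19,800 m³; the threshold is never exceeded.

Not triggered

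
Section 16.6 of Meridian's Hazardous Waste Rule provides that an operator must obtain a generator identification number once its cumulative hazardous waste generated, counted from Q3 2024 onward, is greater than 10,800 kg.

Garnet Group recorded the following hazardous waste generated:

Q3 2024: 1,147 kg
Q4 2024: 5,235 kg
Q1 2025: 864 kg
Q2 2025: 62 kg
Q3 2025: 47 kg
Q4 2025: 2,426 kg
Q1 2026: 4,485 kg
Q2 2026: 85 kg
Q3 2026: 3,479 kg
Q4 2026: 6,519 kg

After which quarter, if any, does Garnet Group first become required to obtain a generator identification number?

Q1 2026

Through Q3 2024: 1,147 kg
Through Q4 2024: 6,382 kg
Through Q1 2025: 7,246 kg
Through Q2 2025: 7,308 kg
Through Q3 2025: 7,355 kg
Through Q4 2025: 9,781 kg
Through Q1 2026: 14,266 kg ← exceeds threshold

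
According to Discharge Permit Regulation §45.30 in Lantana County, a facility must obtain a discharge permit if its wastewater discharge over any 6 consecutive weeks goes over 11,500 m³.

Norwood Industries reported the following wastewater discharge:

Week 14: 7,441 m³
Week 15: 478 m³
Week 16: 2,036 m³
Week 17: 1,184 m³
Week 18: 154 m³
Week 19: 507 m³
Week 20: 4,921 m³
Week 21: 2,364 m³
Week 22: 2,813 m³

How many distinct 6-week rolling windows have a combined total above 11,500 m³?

2

Week 14–Week 19: 7,441 m³ + 478 m³ + 2,036 m³ + 1,184 m³ + 154 m³ + 507 m³ = 11,800 m³ (over)
Week 15–Week 20: 478 m³ + 2,036 m³ + 1,184 m³ + 154 m³ + 507 m³ + 4,921 m³ = 9,280 m³ (under)
Week 16–Week 21: 2,036 m³ + 1,184 m³ + 154 m³ + 507 m³ + 4,921 m³ + 2,364 m³ = 11,166 m³ (under)
Week 17–Week 22: 1,184 m³ + 154 m³ + 507 m³ + 4,921 m³ + 2,364 m³ + 2,813 m³ = 11,943 m³ (over)
2 windows exceed the threshold.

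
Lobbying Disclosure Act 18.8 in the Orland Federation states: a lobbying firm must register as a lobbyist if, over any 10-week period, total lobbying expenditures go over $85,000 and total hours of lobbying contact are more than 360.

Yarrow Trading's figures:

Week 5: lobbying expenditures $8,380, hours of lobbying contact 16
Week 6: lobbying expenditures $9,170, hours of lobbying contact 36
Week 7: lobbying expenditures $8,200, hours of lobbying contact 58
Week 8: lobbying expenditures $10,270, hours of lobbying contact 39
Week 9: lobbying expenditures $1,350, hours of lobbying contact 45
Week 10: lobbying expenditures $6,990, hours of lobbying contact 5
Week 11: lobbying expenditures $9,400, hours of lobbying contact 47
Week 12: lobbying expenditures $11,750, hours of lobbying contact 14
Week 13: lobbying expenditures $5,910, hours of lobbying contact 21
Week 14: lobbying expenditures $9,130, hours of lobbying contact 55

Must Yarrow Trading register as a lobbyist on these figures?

No

Total lobbying expenditures: $8,380 + $9,170 + $8,200 + $10,270 + $1,350 + $6,990 + $9,400 + $11,750 + $5,910 + $9,130 = $80,550 (≤ $85,000).
Total hours of lobbying contact: 16 + 36 + 58 + 39 + 45 + 5 + 47 + 14 + 21 + 55 = 336 (≤ 360).
The test is 'and': the rule requires both, and at least one is not exceeded.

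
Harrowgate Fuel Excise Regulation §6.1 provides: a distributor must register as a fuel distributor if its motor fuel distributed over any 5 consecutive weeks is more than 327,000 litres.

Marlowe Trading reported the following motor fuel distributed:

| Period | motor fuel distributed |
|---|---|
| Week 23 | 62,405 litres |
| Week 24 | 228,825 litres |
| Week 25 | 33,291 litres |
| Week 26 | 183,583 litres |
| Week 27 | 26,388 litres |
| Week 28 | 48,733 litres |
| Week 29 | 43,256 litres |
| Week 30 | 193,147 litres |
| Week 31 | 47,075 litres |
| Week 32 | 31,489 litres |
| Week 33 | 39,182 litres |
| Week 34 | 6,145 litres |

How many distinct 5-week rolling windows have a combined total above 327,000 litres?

7

Week 23–Week 27: 62,405 litres + 228,825 litres + 33,291 litres + 183,583 litres + 26,388 litres = 534,492 litres (over)
Week 24–Week 28: 228,825 litres + 33,291 litres + 183,583 litres + 26,388 litres + 48,733 litres = 520,820 litres (over)
Week 25–Week 29: 33,291 litres + 183,583 litres + 26,388 litres + 48,733 litres + 43,256 litres = 335,251 litres (over)
Week 26–Week 30: 183,583 litres + 26,388 litres + 48,733 litres + 43,256 litres + 193,147 litres = 495,107 litres (over)
Week 27–Week 31: 26,388 litres + 48,733 litres + 43,256 litres + 193,147 litres + 47,075 litres = 358,599 litres (over)
Week 28–Week 32: 48,733 litres + 43,256 litres + 193,147 litres + 47,075 litres + 31,489 litres = 363,700 litres (over)
Week 29–Week 33: 43,256 litres + 193,147 litres + 47,075 litres + 31,489 litres + 39,182 litres = 354,149 litres (over)
Week 30–Week 34: 193,147 litres + 47,075 litres + 31,489 litres + 39,182 litres + 6,145 litres = 317,038 litres (under)
7 windows exceed the threshold.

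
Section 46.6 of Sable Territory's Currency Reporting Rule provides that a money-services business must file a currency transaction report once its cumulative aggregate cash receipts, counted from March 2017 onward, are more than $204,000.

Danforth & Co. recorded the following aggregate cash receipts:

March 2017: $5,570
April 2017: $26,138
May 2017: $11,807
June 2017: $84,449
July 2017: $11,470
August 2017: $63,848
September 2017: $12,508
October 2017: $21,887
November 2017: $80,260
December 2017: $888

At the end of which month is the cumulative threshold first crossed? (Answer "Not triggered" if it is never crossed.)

Through March 2017: $5,570
Through April 2017: $31,708
Through May 2017: $43,515
Through June 2017: $127,964
Through July 2017: $139,434
Through August 2017: $203,282
Through September 2017: $215,790 ← exceeds threshold

September 2017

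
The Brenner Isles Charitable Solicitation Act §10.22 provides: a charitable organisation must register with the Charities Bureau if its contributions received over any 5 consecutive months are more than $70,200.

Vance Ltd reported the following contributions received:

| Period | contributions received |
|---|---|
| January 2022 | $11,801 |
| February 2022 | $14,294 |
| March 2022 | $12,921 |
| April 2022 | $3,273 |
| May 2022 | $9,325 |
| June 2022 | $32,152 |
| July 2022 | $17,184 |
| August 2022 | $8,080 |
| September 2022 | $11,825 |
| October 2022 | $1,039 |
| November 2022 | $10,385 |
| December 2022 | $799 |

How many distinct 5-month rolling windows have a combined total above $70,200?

4

January 2022–May 2022: $11,801 + $14,294 + $12,921 + $3,273 + $9,325 = $51,614 (under)
February 2022–June 2022: $14,294 + $12,921 + $3,273 + $9,325 + $32,152 = $71,965 (over)
March 2022–July 2022: $12,921 + $3,273 + $9,325 + $32,152 + $17,184 = $74,855 (over)
April 2022–August 2022: $3,273 + $9,325 + $32,152 + $17,184 + $8,080 = $70,014 (under)
May 2022–September 2022: $9,325 + $32,152 + $17,184 + $8,080 + $11,825 = $78,566 (over)
June 2022–October 2022: $32,152 + $17,184 + $8,080 + $11,825 + $1,039 = $70,280 (over)
July 2022–November 2022: $17,184 + $8,080 + $11,825 + $1,039 + $10,385 = $48,513 (under)
August 2022–December 2022: $8,080 + $11,825 + $1,039 + $10,385 + $799 = $32,128 (under)
4 windows exceed the threshold.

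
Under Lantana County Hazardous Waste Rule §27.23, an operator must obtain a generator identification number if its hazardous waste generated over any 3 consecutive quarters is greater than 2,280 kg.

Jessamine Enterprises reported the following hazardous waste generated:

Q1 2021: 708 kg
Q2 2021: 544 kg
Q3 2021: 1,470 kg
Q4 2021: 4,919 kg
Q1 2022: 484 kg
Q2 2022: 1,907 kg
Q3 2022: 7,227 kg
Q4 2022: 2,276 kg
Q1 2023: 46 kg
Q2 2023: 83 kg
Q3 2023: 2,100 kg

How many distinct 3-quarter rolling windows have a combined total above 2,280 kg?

Q1 2021–Q3 2021: 708 kg + 544 kg + 1,470 kg = 2,722 kg (over)
Q2 2021–Q4 2021: 544 kg + 1,470 kg + 4,919 kg = 6,933 kg (over)
Q3 2021–Q1 2022: 1,470 kg + 4,919 kg + 484 kg = 6,873 kg (over)
Q4 2021–Q2 2022: 4,919 kg + 484 kg + 1,907 kg = 7,310 kg (over)
Q1 2022–Q3 2022: 484 kg + 1,907 kg + 7,227 kg = 9,618 kg (over)
Q2 2022–Q4 2022: 1,907 kg + 7,227 kg + 2,276 kg = 11,410 kg (over)
Q3 2022–Q1 2023: 7,227 kg + 2,276 kg + 46 kg = 9,549 kg (over)
Q4 2022–Q2 2023: 2,276 kg + 46 kg + 83 kg = 2,405 kg (over)
Q1 2023–Q3 2023: 46 kg + 83 kg + 2,100 kg = 2,229 kg (under)
8 windows exceed the threshold.

8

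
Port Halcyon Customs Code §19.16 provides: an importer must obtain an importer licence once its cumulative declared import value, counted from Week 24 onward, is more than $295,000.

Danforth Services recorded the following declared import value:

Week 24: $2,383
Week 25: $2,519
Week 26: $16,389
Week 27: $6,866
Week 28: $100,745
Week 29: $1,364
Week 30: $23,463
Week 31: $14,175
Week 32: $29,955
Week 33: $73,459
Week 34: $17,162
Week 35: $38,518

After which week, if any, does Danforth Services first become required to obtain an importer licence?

Week 35

Through Week 24: $2,383
Through Week 25: $4,902
Through Week 26: $21,291
Through Week 27: $28,157
Through Week 28: $128,902
Through Week 29: $130,266
Through Week 30: $153,729
Through Week 31: $167,904
Through Week 32: $197,859
Through Week 33: $271,318
Through Week 34: $288,480
Through Week 35: $326,998 ← exceeds threshold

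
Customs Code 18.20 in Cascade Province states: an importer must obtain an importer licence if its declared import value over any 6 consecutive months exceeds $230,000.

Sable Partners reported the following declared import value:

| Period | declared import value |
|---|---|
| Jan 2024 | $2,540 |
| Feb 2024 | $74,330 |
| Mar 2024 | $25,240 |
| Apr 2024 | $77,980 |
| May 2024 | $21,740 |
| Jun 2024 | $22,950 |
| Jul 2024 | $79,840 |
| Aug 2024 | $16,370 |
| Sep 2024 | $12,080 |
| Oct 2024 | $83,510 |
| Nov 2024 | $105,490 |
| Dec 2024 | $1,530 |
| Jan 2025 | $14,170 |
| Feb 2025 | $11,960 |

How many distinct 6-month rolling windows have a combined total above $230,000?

7

Jan 2024–Jun 2024: $2,540 + $74,330 + $25,240 + $77,980 + $21,740 + $22,950 = $224,780 (under)
Feb 2024–Jul 2024: $74,330 + $25,240 + $77,980 + $21,740 + $22,950 + $79,840 = $302,080 (over)
Mar 2024–Aug 2024: $25,240 + $77,980 + $21,740 + $22,950 + $79,840 + $16,370 = $244,120 (over)
Apr 2024–Sep 2024: $77,980 + $21,740 + $22,950 + $79,840 + $16,370 + $12,080 = $230,960 (over)
May 2024–Oct 2024: $21,740 + $22,950 + $79,840 + $16,370 + $12,080 + $83,510 = $236,490 (over)
Jun 2024–Nov 2024: $22,950 + $79,840 + $16,370 + $12,080 + $83,510 + $105,490 = $320,240 (over)
Jul 2024–Dec 2024: $79,840 + $16,370 + $12,080 + $83,510 + $105,490 + $1,530 = $298,820 (over)
Aug 2024–Jan 2025: $16,370 + $12,080 + $83,510 + $105,490 + $1,530 + $14,170 = $233,150 (over)
Sep 2024–Feb 2025: $12,080 + $83,510 + $105,490 + $1,530 + $14,170 + $11,960 = $228,740 (under)
7 windows exceed the threshold.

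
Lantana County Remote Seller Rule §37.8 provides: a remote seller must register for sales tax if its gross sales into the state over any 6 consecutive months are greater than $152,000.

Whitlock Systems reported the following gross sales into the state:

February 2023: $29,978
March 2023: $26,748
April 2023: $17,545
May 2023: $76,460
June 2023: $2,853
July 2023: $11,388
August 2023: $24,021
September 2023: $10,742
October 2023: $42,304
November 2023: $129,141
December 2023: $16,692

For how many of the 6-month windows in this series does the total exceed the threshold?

February 2023–July 2023: $29,978 + $26,748 + $17,545 + $76,460 + $2,853 + $11,388 = $164,972 (over)
March 2023–August 2023: $26,748 + $17,545 + $76,460 + $2,853 + $11,388 + $24,021 = $159,015 (over)
April 2023–September 2023: $17,545 + $76,460 + $2,853 + $11,388 + $24,021 + $10,742 = $143,009 (under)
May 2023–October 2023: $76,460 + $2,853 + $11,388 + $24,021 + $10,742 + $42,304 = $167,768 (over)
June 2023–November 2023: $2,853 + $11,388 + $24,021 + $10,742 + $42,304 + $129,141 = $220,449 (over)
July 2023–December 2023: $11,388 + $24,021 + $10,742 + $42,304 + $129,141 + $16,692 = $234,288 (over)
5 windows exceed the threshold.

5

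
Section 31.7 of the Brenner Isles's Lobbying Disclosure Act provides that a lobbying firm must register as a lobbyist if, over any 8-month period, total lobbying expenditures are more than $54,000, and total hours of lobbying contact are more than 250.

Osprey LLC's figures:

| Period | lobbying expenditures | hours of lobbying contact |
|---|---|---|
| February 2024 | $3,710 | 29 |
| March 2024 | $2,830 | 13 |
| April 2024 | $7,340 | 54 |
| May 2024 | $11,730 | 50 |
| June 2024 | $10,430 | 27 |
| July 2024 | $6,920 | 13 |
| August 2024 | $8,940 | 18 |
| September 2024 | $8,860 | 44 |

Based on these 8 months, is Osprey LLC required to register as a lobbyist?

Total lobbying expenditures: $3,710 + $2,830 + $7,340 + $11,730 + $10,430 + $6,920 + $8,940 + $8,860 = $60,760 (> $54,000).
Total hours of lobbying contact: 29 + 13 + 54 + 50 + 27 + 13 + 18 + 44 = 248 (≤ 250).
The test is 'and': the rule requires both, and at least one is not exceeded.

No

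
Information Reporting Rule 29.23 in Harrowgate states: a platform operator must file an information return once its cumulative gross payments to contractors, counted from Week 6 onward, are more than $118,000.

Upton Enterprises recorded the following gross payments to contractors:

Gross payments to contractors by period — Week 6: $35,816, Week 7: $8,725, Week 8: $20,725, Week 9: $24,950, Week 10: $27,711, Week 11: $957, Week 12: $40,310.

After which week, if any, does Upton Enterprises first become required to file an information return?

Week 11

Through Week 6: $35,816
Through Week 7: $44,541
Through Week 8: $65,266
Through Week 9: $90,216
Through Week 10: $117,927
Through Week 11: $118,884 ← exceeds threshold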